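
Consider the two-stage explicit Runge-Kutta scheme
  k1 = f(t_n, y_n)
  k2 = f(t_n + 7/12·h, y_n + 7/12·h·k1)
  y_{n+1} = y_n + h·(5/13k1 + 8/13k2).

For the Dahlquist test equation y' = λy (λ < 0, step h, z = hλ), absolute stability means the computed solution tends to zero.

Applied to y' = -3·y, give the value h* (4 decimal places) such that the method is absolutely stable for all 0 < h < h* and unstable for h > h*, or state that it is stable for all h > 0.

On y'=λy, z=hλ:
  k1=λy_n ⇒ h·k1=z·y_n;  k2=λ(1+7/12z)y_n ⇒ h·k2=z(1+7/12z)y_n
  y_{n+1}/y_n = 1 + 5/13z + 8/13z(1+7/12z) = 1 + z + 14/39z²
  R(z) = 1 + z + 14/39z².

Solve |R(x)|<1 on ℝ⁻.
x=-0.92: |R|=0.3838
R=1: x+14/39x²=0 ⇒ x=−39/14=-2.7857; min R=1−1/(4·14/39)=0.3036>−1
Confirm numerically:
  x=-2.734: |R|=0.94925 <1
  x=-2.535: |R|=0.77185 <1
  x=-2.064: |R|=0.46527 <1
  x=-3.341: |R|=1.66597 >1
  x=-3.188: |R|=1.46038 >1
Stable set (-2.7857, 0).

(-2.7857,0); λ=-3 ⇒ h* = (39/14)/3 = 0.9286.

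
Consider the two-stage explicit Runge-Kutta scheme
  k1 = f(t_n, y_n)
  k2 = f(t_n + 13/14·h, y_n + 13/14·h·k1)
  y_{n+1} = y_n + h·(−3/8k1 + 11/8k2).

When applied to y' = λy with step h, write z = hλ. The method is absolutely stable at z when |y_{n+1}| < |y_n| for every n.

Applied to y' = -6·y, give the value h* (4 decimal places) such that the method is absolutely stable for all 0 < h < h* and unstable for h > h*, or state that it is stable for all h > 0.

Test eqn y'=λy, z=hλ:
  k1=λy_n ⇒ h·k1=z·y_n;  k2=λ(1+13/14z)y_n ⇒ h·k2=z(1+13/14z)y_n
  y_{n+1}/y_n = 1 − 3/8z + 11/8z(1+13/14z) = 1 + z + 143/112z²
  ⇒ R(z) = 1 + z + 143/112z².

Boundary: |R(x)|=1, x<0.
x=-1.76: |R|=3.1950
R=1: x+143/112x²=0 ⇒ x=−112/143=-0.7832; min R=1−1/(4·143/112)=0.8042>−1
Confirm numerically:
  x=-0.661: |R|=0.89685 <1
  x=-0.654: |R|=0.89210 <1
  x=-0.388: |R|=0.80421 <1
  x=-1.288: |R|=1.83012 >1
  x=-1.095: |R|=1.43590 >1
  x=-0.891: |R|=1.12262 >1
Interval (-0.7832, 0).

(-0.7832,0); λ=-6 ⇒ h* = (112/143)/6 = 0.1305.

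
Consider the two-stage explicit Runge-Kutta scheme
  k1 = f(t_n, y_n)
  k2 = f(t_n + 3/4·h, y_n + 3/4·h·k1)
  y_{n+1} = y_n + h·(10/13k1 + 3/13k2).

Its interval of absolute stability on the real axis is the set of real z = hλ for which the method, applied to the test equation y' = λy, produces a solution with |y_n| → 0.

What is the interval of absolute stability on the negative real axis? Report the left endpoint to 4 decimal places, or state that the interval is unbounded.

On y'=λy, z=hλ:
  k1=λy_n ⇒ h·k1=z·y_n;  k2=λ(1+3/4z)y_n ⇒ h·k2=z(1+3/4z)y_n
  y_{n+1}/y_n = 1 + 10/13z + 3/13z(1+3/4z) = 1 + z + 9/52z²
  ⇒ R(z) = 1 + z + 9/52z².

Find x<0 with |R(x)|<1.
x=-0.97: |R|=0.1928
R=1: x+9/52x²=0 ⇒ x=−52/9=-5.7778; min R=1−1/(4·9/52)=-0.4444>−1
Confirm numerically:
  x=-4.594: |R|=0.05876 <1
  x=-2.623: |R|=0.43221 <1
  x=-2.413: |R|=0.40525 <1
  x=-6.113: |R|=1.35467 >1
  x=-6.011: |R|=1.24264 >1
  x=-5.998: |R|=1.22862 >1
So |R|<1 on (-5.7778, 0).

(-5.7778, 0).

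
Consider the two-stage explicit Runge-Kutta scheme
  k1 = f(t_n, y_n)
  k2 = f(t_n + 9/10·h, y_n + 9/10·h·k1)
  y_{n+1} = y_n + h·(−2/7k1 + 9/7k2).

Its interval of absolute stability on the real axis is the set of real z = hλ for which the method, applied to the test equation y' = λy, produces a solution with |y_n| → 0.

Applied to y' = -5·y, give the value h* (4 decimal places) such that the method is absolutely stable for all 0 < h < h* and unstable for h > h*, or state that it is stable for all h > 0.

On y'=λy, z=hλ:
  k1=λy_n ⇒ h·k1=z·y_n;  k2=λ(1+9/10z)y_n ⇒ h·k2=z(1+9/10z)y_n
  y_{n+1}/y_n = 1 − 2/7z + 9/7z(1+9/10z) = 1 + z + 81/70z²
  ⇒ R(z) = 1 + z + 81/70z².

Solve |R(x)|<1 on ℝ⁻.
x=-1.73: |R|=2.7332
R=1: x+81/70x²=0 ⇒ x=−70/81=-0.8642; min R=1−1/(4·81/70)=0.7840>−1
Confirm numerically:
  x=-0.815: |R|=0.95360 <1
  x=-0.684: |R|=0.85738 <1
  x=-0.651: |R|=0.83940 <1
  x=-0.397: |R|=0.78538 <1
  x=-1.375: |R|=1.81272 >1
  x=-0.992: |R|=1.14670 >1
  x=-0.960: |R|=1.10642 >1
Stable set (-0.8642, 0).

(-0.8642,0); λ=-5 ⇒ h* = (70/81)/5 = 0.1728.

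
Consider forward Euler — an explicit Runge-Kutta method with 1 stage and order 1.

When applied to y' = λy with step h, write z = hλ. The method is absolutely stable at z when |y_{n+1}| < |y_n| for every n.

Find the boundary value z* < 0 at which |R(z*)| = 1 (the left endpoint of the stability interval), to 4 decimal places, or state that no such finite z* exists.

Set f=λy, z=hλ:
  order 1, 1-stage ⇒ R(z)=1+z
  (e.g. R(-0.53)=0.47000, |R|=0.47000)

Need |R(x)|<1, x<0.
x=-0.53: |R|=0.4700
|R(-1.05)|=0.0500 |R(-0.83)|=0.1700
Bisect:
  x_lo=-2.8156 |R|=1.8156  x_hi=-0.1548 |R|=0.8452
  mid=-1.48523 |R|=0.48523 →hi
  mid=-2.15044 |R|=1.15044 →lo
  mid=-1.81783 |R|=0.81783 →hi
  mid=-1.98413 |R|=0.98413 →hi
  mid=-2.06729 |R|=1.06729 →lo
  mid=-2.02571 |R|=1.02571 →lo
  mid=-2.00492 |R|=1.00492 →lo
  mid=-1.99453 |R|=0.99453 →hi
  mid=-1.99973 |R|=0.99973 →hi
  mid=-2.00232 |R|=1.00232 →lo
  ...
  [-2.00005,-1.99989] ⇒ x*=-2.0000
So |R|<1 on (-2.0000, 0).

z* = -2.0000.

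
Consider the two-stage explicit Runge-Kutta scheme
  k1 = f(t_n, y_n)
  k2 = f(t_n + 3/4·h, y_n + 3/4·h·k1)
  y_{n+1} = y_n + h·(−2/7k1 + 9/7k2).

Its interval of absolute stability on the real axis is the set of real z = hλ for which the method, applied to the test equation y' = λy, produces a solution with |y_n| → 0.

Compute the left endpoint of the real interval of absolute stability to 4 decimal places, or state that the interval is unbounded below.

Test eqn y'=λy, z=hλ:
  k1=λy_n ⇒ h·k1=z·y_n;  k2=λ(1+3/4z)y_n ⇒ h·k2=z(1+3/4z)y_n
  y_{n+1}/y_n = 1 − 2/7z + 9/7z(1+3/4z) = 1 + z + 27/28z²
  R(z) = 1 + z + 27/28z².

Need |R(x)|<1, x<0.
x=-0.56: |R|=0.7424
R=1: x+27/28x²=0 ⇒ x=−28/27=-1.0370; min R=1−1/(4·27/28)=0.7407>−1
Confirm numerically:
  x=-1.010: |R|=0.97367 <1
  x=-0.929: |R|=0.90322 <1
  x=-0.626: |R|=0.75188 <1
  x=-1.627: |R|=1.92559 >1
  x=-1.587: |R|=1.84162 >1
  x=-1.561: |R|=1.78870 >1
Interval (-1.0370, 0).

left endpoint -1.0370.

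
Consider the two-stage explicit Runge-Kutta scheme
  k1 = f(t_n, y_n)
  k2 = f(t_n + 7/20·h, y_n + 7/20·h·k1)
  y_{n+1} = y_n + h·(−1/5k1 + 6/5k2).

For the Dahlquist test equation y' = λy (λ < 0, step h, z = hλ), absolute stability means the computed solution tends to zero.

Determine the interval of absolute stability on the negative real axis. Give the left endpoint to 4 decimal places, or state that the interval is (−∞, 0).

Test eqn y'=λy, z=hλ:
  k1=λy_n ⇒ h·k1=z·y_n;  k2=λ(1+7/20z)y_n ⇒ h·k2=z(1+7/20z)y_n
  y_{n+1}/y_n = 1 − 1/5z + 6/5z(1+7/20z) = 1 + z + 21/50z²
  Hence R(z) = 1 + z + 21/50z².

Boundary: |R(x)|=1, x<0.
x=-0.42: |R|=0.6541
R=1: x+21/50x²=0 ⇒ x=−50/21=-2.3810; min R=1−1/(4·21/50)=0.4048>−1
Confirm numerically:
  x=-2.085: |R|=0.74083 <1
  x=-2.037: |R|=0.70573 <1
  x=-1.066: |R|=0.41127 <1
  x=-2.845: |R|=1.55449 >1
  x=-2.705: |R|=1.36815 >1
  x=-2.695: |R|=1.35547 >1
Interval (-2.3810, 0).

z∈(-2.3810,0).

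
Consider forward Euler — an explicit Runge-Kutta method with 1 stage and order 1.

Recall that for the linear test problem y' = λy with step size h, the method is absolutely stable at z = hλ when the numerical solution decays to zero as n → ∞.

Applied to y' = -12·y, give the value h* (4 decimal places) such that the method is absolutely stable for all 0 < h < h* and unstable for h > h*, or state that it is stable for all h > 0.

With y'=λy (z=hλ):
  order 1, 1-stage ⇒ R(z)=1+z
  (e.g. R(-1.21)=-0.21000, |R|=0.21000)

Boundary: |R(x)|=1, x<0.
x=-1.21: |R|=0.2100
|R(-1.89)|=0.8900 |R(-0.89)|=0.1100 |R(-0.61)|=0.3900
Bisect:
  x_lo=-2.5862 |R|=1.5862  x_hi=-0.0623 |R|=0.9377
  mid=-1.32424 |R|=0.32424 →hi
  mid=-1.95523 |R|=0.95523 →hi
  mid=-2.27072 |R|=1.27072 →lo
  mid=-2.11298 |R|=1.11298 →lo
  mid=-2.03410 |R|=1.03410 →lo
  mid=-1.99467 |R|=0.99467 →hi
  mid=-2.01438 |R|=1.01438 →lo
  ...
  [-2.00006,-1.99990] ⇒ x*=-2.0000
Stable set (-2.0000, 0).

(-2.0000,0); λ=-12 ⇒ h* = 0.1667.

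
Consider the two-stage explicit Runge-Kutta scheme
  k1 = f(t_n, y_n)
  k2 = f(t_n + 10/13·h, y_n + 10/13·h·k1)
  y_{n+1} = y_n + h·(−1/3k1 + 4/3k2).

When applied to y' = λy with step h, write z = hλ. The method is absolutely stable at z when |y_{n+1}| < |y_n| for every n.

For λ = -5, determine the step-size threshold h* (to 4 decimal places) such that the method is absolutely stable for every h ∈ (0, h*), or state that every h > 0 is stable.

(-0.9750,0); λ=-5 ⇒ h* = (39/40)/5 = 0.1950.

With y'=λy (z=hλ):
  k1=λy_n ⇒ h·k1=z·y_n;  k2=λ(1+10/13z)y_n ⇒ h·k2=z(1+10/13z)y_n
  y_{n+1}/y_n = 1 − 1/3z + 4/3z(1+10/13z) = 1 + z + 40/39z²
  ⇒ R(z) = 1 + z + 40/39z².

Solve |R(x)|<1 on ℝ⁻.
x=-1.6: |R|=2.0256
R=1: x+40/39x²=0 ⇒ x=−39/40=-0.9750; min R=1−1/(4·40/39)=0.7562>−1
Confirm numerically:
  x=-0.894: |R|=0.92573 <1
  x=-0.692: |R|=0.79914 <1
  x=-0.580: |R|=0.76503 <1
  x=-1.413: |R|=1.63476 >1
  x=-1.307: |R|=1.44505 >1
Interval (-0.9750, 0).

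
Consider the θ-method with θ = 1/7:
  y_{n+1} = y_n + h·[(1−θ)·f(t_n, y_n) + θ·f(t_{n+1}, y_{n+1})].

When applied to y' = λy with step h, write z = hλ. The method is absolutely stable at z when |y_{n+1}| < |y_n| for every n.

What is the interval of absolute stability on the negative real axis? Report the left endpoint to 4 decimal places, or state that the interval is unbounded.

On y'=λy, z=hλ:
  y_{n+1} = y_n + z·[6/7·y_n + 1/7·y_{n+1}] ⇒ (1 − 1/7z)y_{n+1} = (1 + 6/7z)y_n
  so R(z) = (1 + 6/7z)/(1 − 1/7z).

Boundary: |R(x)|=1, x<0.
x=-1.67: |R|=0.3483
R=−1: 1+6/7x = −1+1/7x ⇒ -5/7x=2 ⇒ x=2/(-5/7)=-2.8000
Confirm numerically:
  x=-2.438: |R|=0.80822 <1
  x=-2.349: |R|=0.75880 <1
  x=-1.648: |R|=0.33395 <1
  x=-3.372: |R|=1.27574 >1
  x=-3.136: |R|=1.16575 >1
  x=-2.966: |R|=1.08328 >1
Interval (-2.8000, 0).

z∈(-2.8000,0).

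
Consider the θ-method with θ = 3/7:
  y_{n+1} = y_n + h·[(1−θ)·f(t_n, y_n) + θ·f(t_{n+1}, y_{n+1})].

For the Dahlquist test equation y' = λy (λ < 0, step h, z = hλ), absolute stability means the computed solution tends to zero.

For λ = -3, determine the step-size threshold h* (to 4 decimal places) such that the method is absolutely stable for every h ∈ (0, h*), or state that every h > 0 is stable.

(-14.0000,0); λ=-3 ⇒ h* = (14)/3 = 4.6667.

With y'=λy (z=hλ):
  y_{n+1} = y_n + z·[4/7·y_n + 3/7·y_{n+1}] ⇒ (1 − 3/7z)y_{n+1} = (1 + 4/7z)y_n
  so R(z) = (1 + 4/7z)/(1 − 3/7z).

Find x<0 with |R(x)|<1.
x=-0.46: |R|=0.6158
R=−1: 1+4/7x = −1+3/7x ⇒ -1/7x=2 ⇒ x=2/(-1/7)=-14.0000
Confirm numerically:
  x=-13.589: |R|=0.99140 <1
  x=-12.035: |R|=0.95441 <1
  x=-10.569: |R|=0.91136 <1
  x=-9.584: |R|=0.87648 <1
  x=-14.474: |R|=1.00940 >1
  x=-14.209: |R|=1.00421 >1
  x=-14.085: |R|=1.00173 >1
Stable set (-14.0000, 0).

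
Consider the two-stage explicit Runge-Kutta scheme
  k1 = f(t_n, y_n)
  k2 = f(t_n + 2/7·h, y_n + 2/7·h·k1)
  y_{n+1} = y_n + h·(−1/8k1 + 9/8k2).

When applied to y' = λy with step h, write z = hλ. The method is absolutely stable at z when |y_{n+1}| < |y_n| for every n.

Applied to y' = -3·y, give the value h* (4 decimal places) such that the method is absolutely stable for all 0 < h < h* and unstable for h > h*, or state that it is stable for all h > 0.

Set f=λy, z=hλ:
  k1=λy_n ⇒ h·k1=z·y_n;  k2=λ(1+2/7z)y_n ⇒ h·k2=z(1+2/7z)y_n
  y_{n+1}/y_n = 1 − 1/8z + 9/8z(1+2/7z) = 1 + z + 9/28z²
  so R(z) = 1 + z + 9/28z².

Solve |R(x)|<1 on ℝ⁻.
x=-1.31: |R|=0.2416
R=1: x+9/28x²=0 ⇒ x=−28/9=-3.1111; min R=1−1/(4·9/28)=0.2222>−1
Confirm numerically:
  x=-2.331: |R|=0.41550 <1
  x=-2.264: |R|=0.38355 <1
  x=-2.107: |R|=0.31997 <1
  x=-1.331: |R|=0.23843 <1
  x=-3.352: |R|=1.25954 >1
  x=-3.262: |R|=1.15821 >1
So |R|<1 on (-3.1111, 0).

(-3.1111,0); λ=-3 ⇒ h* = (28/9)/3 = 1.0370.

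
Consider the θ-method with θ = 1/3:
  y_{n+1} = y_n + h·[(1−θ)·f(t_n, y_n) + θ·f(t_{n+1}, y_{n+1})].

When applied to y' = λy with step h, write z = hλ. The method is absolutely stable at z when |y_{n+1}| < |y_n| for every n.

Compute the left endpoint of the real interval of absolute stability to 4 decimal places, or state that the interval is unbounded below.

left endpoint -6.0000.

On y'=λy, z=hλ:
  y_{n+1} = y_n + z·[2/3·y_n + 1/3·y_{n+1}] ⇒ (1 − 1/3z)y_{n+1} = (1 + 2/3z)y_n
  ⇒ R(z) = (1 + 2/3z)/(1 − 1/3z).

Boundary: |R(x)|=1, x<0.
x=-1.45: |R|=0.0225
R=−1: 1+2/3x = −1+1/3x ⇒ -1/3x=2 ⇒ x=2/(-1/3)=-6.0000
Confirm numerically:
  x=-4.283: |R|=0.76425 <1
  x=-4.178: |R|=0.74617 <1
  x=-3.195: |R|=0.54722 <1
  x=-6.501: |R|=1.05273 >1
  x=-6.432: |R|=1.04580 >1
  x=-6.383: |R|=1.04082 >1
So |R|<1 on (-6.0000, 0).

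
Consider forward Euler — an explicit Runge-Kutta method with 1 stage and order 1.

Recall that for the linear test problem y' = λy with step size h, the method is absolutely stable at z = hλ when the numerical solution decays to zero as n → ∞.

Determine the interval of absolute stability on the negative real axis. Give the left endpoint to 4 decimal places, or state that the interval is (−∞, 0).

Set f=λy, z=hλ:
  order 1, 1-stage ⇒ R(z)=1+z
  (e.g. R(-0.7)=0.30000, |R|=0.30000)

Need |R(x)|<1, x<0.
x=-0.7: |R|=0.3000
|R(-2.1)|=1.1000 |R(-1.06)|=0.0600 |R(-0.93)|=0.0700
Bisect:
  x_lo=-2.3500 |R|=1.3500  x_hi=-0.1944 |R|=0.8056
  mid=-1.27216 |R|=0.27216 →hi
  mid=-1.81106 |R|=0.81106 →hi
  mid=-2.08052 |R|=1.08052 →lo
  mid=-1.94579 |R|=0.94579 →hi
  mid=-2.01315 |R|=1.01315 →lo
  mid=-1.97947 |R|=0.97947 →hi
  mid=-1.99631 |R|=0.99631 →hi
  mid=-2.00473 |R|=1.00473 →lo
  mid=-2.00052 |R|=1.00052 →lo
  ...
  [-2.00013,-2.00000] ⇒ x*=-2.0000
So |R|<1 on (-2.0000, 0).

(-2.0000, 0).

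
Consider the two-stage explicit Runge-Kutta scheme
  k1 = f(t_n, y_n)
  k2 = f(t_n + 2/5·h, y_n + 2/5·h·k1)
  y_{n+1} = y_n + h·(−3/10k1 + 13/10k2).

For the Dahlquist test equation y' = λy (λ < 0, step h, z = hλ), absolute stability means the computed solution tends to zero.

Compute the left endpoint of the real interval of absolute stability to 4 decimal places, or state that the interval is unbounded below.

On y'=λy, z=hλ:
  k1=λy_n ⇒ h·k1=z·y_n;  k2=λ(1+2/5z)y_n ⇒ h·k2=z(1+2/5z)y_n
  y_{n+1}/y_n = 1 − 3/10z + 13/10z(1+2/5z) = 1 + z + 13/25z²
  R(z) = 1 + z + 13/25z².

Solve |R(x)|<1 on ℝ⁻.
x=-1.74: |R|=0.8344
R=1: x+13/25x²=0 ⇒ x=−25/13=-1.9231; min R=1−1/(4·13/25)=0.5192>−1
Confirm numerically:
  x=-1.858: |R|=0.93713 <1
  x=-1.601: |R|=0.73186 <1
  x=-1.469: |R|=0.65314 <1
  x=-1.031: |R|=0.52174 <1
  x=-2.421: |R|=1.62685 >1
  x=-1.946: |R|=1.02320 >1
So |R|<1 on (-1.9231, 0).

left endpoint -1.9231.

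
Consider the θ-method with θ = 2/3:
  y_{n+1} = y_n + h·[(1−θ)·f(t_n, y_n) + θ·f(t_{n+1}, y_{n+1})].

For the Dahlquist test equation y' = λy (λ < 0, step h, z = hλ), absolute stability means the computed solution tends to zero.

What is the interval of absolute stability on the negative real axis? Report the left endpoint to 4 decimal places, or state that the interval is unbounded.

interval (−∞, 0).

On y'=λy, z=hλ:
  y_{n+1} = y_n + z·[1/3·y_n + 2/3·y_{n+1}] ⇒ (1 − 2/3z)y_{n+1} = (1 + 1/3z)y_n
  ⇒ R(z) = (1 + 1/3z)/(1 − 2/3z).

Need |R(x)|<1, x<0.
x=-0.82: |R|=0.4698
x=-2: |R|=0.1429
x=-10: |R|=0.3043
x=-100: |R|=0.4778
θ=2/3≥1/2 ⇒ |1+1/3x|<|1−2/3x| ∀x<0 ⇒ stable on all of ℝ⁻.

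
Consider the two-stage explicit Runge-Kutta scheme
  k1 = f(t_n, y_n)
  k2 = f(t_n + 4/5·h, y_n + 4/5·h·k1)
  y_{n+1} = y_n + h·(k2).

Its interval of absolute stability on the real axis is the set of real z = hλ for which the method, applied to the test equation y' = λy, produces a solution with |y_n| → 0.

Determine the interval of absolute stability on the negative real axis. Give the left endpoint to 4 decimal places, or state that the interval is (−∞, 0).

With y'=λy (z=hλ):
  k1=λy_n ⇒ h·k1=z·y_n;  k2=λ(1+4/5z)y_n ⇒ h·k2=z(1+4/5z)y_n
  y_{n+1}/y_n = 1 + z(1+4/5z) = 1 + z + 4/5z²
  so R(z) = 1 + z + 4/5z².

Solve |R(x)|<1 on ℝ⁻.
x=-1.25: |R|=1.0000
R=1: x+4/5x²=0 ⇒ x=−5/4=-1.2500; min R=1−1/(4·4/5)=0.6875>−1
Confirm numerically:
  x=-0.662: |R|=0.68860 <1
  x=-0.613: |R|=0.68762 <1
  x=-0.583: |R|=0.68891 <1
  x=-1.818: |R|=1.82610 >1
  x=-1.750: |R|=1.70000 >1
  x=-1.671: |R|=1.56279 >1
So |R|<1 on (-1.2500, 0).

z∈(-1.2500,0).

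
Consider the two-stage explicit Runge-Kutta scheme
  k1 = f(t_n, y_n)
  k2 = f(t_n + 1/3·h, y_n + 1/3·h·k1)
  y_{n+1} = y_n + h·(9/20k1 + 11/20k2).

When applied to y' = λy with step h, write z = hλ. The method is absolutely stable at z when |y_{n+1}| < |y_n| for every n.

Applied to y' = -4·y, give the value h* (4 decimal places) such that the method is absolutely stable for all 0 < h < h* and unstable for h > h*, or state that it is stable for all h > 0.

Test eqn y'=λy, z=hλ:
  k1=λy_n ⇒ h·k1=z·y_n;  k2=λ(1+1/3z)y_n ⇒ h·k2=z(1+1/3z)y_n
  y_{n+1}/y_n = 1 + 9/20z + 11/20z(1+1/3z) = 1 + z + 11/60z²
  R(z) = 1 + z + 11/60z².

Find x<0 with |R(x)|<1.
x=-1.35: |R|=0.0159
R=1: x+11/60x²=0 ⇒ x=−60/11=-5.4545; min R=1−1/(4·11/60)=-0.3636>−1
Confirm numerically:
  x=-5.025: |R|=0.60428 <1
  x=-3.763: |R|=0.16697 <1
  x=-3.192: |R|=0.32404 <1
  x=-2.925: |R|=0.35647 <1
  x=-5.806: |R|=1.37410 >1
  x=-5.594: |R|=1.14302 >1
Stable set (-5.4545, 0).

(-5.4545,0); λ=-4 ⇒ h* = (60/11)/4 = 1.3636.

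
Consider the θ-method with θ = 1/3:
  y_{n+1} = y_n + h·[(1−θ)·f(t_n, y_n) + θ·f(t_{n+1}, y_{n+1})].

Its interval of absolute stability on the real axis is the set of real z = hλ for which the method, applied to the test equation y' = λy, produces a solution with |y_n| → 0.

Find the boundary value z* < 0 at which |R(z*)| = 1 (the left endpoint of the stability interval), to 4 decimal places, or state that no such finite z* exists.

With y'=λy (z=hλ):
  y_{n+1} = y_n + z·[2/3·y_n + 1/3·y_{n+1}] ⇒ (1 − 1/3z)y_{n+1} = (1 + 2/3z)y_n
  R(z) = (1 + 2/3z)/(1 − 1/3z).

Boundary: |R(x)|=1, x<0.
x=-0.66: |R|=0.4590
R=−1: 1+2/3x = −1+1/3x ⇒ -1/3x=2 ⇒ x=2/(-1/3)=-6.0000
Confirm numerically:
  x=-5.695: |R|=0.96492 <1
  x=-5.079: |R|=0.88600 <1
  x=-2.568: |R|=0.38362 <1
  x=-6.449: |R|=1.04752 >1
  x=-6.390: |R|=1.04153 >1
So |R|<1 on (-6.0000, 0).

left endpoint -6.0000.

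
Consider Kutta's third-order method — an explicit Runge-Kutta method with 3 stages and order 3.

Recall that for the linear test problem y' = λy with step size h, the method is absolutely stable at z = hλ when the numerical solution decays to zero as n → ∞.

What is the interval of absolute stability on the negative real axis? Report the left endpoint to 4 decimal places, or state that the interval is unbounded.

With y'=λy (z=hλ):
  order 3, 3-stage ⇒ R(z)=1+z+z^2/2+z^3/6
  (e.g. R(-0.34)=0.71125, |R|=0.71125)

Find x<0 with |R(x)|<1.
x=-0.34: |R|=0.7112
|R(-2.9)|=1.7598 |R(-2.7)|=1.3355 |R(-2.34)|=0.7377
Bisect:
  x_lo=-3.2077 |R|=2.5639  x_hi=-0.2358 |R|=0.7898
  mid=-1.72175 |R|=0.09020 →hi
  mid=-2.46473 |R|=0.92278 →hi
  mid=-2.83622 |R|=1.61664 →lo
  mid=-2.65048 |R|=1.24124 →lo
  mid=-2.55760 |R|=1.07529 →lo
  mid=-2.51117 |R|=0.99740 →hi
  mid=-2.53438 |R|=1.03593 →lo
  mid=-2.52277 |R|=1.01657 →lo
  mid=-2.51697 |R|=1.00696 →lo
  ...
  [-2.51280,-2.51262] ⇒ x*=-2.5127
Interval (-2.5127, 0).

(-2.5127, 0).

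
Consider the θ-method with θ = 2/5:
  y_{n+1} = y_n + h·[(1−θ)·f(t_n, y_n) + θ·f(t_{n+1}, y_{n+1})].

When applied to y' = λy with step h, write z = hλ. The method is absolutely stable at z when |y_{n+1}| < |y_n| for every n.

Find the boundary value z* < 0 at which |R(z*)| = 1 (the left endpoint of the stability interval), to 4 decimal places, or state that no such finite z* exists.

Set f=λy, z=hλ:
  y_{n+1} = y_n + z·[3/5·y_n + 2/5·y_{n+1}] ⇒ (1 − 2/5z)y_{n+1} = (1 + 3/5z)y_n
  ⇒ R(z) = (1 + 3/5z)/(1 − 2/5z).

Need |R(x)|<1, x<0.
x=-1.29: |R|=0.1491
R=−1: 1+3/5x = −1+2/5x ⇒ -1/5x=2 ⇒ x=2/(-1/5)=-10.0000
Confirm numerically:
  x=-8.484: |R|=0.93099 <1
  x=-7.917: |R|=0.90002 <1
  x=-4.206: |R|=0.56800 <1
  x=-10.484: |R|=1.01864 >1
  x=-10.448: |R|=1.01730 >1
  x=-10.372: |R|=1.01445 >1
Stable set (-10.0000, 0).

left endpoint -10.0000.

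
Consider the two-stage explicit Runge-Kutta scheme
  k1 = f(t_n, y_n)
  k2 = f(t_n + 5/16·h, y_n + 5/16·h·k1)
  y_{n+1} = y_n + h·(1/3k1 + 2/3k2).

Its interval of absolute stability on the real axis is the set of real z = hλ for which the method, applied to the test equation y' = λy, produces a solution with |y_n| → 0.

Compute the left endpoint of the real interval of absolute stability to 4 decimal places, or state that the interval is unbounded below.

Test eqn y'=λy, z=hλ:
  k1=λy_n ⇒ h·k1=z·y_n;  k2=λ(1+5/16z)y_n ⇒ h·k2=z(1+5/16z)y_n
  y_{n+1}/y_n = 1 + 1/3z + 2/3z(1+5/16z) = 1 + z + 5/24z²
  Hence R(z) = 1 + z + 5/24z².

Solve |R(x)|<1 on ℝ⁻.
x=-0.34: |R|=0.6841
R=1: x+5/24x²=0 ⇒ x=−24/5=-4.8000; min R=1−1/(4·5/24)=-0.2000>−1
Confirm numerically:
  x=-3.692: |R|=0.14776 <1
  x=-3.153: |R|=0.08187 <1
  x=-2.764: |R|=0.17240 <1
  x=-5.324: |R|=1.58120 >1
  x=-5.230: |R|=1.46852 >1
So |R|<1 on (-4.8000, 0).

left endpoint -4.8000.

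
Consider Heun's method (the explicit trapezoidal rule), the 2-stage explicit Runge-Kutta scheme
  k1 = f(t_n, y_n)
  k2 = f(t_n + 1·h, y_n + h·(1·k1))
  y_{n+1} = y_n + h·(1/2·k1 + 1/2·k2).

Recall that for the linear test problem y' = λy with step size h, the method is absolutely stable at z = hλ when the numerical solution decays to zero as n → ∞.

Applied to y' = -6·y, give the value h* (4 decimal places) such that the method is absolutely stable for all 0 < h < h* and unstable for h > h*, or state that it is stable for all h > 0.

Set f=λy, z=hλ:
  order 2, 2-stage ⇒ R(z)=1+z+z^2/2
  (e.g. R(-0.52)=0.61520, |R|=0.61520)

Need |R(x)|<1, x<0.
x=-0.52: |R|=0.6152
|R(-2.26)|=1.2938 |R(-1.48)|=0.6152 |R(-1.02)|=0.5002
Bisect:
  x_lo=-2.5929 |R|=1.7686  x_hi=-0.3867 |R|=0.6880
  mid=-1.48980 |R|=0.61995 →hi
  mid=-2.04133 |R|=1.04218 →lo
  mid=-1.76556 |R|=0.79304 →hi
  mid=-1.90345 |R|=0.90811 →hi
  mid=-1.97239 |R|=0.97277 →hi
  mid=-2.00686 |R|=1.00688 →lo
  mid=-1.98962 |R|=0.98968 →hi
  ...
  [-2.00013,-1.99999] ⇒ x*=-2.0000
So |R|<1 on (-2.0000, 0).

(-2.0000,0); λ=-6 ⇒ h* = 0.3333.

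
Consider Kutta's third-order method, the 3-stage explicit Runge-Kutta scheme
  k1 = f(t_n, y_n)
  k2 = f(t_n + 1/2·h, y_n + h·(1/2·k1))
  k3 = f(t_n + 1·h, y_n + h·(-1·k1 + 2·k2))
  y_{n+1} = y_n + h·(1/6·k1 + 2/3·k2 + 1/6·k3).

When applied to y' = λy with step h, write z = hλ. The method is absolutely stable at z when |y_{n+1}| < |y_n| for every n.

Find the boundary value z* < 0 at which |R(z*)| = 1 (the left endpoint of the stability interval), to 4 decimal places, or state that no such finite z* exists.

left endpoint -2.5127.

Test eqn y'=λy, z=hλ:
  order 3, 3-stage ⇒ R(z)=1+z+z^2/2+z^3/6
  (e.g. R(-0.82)=0.42431, |R|=0.42431)

Solve |R(x)|<1 on ℝ⁻.
x=-0.82: |R|=0.4243
|R(-2.6)|=1.1493 |R(-1.05)|=0.3083 |R(-0.76)|=0.4556
Bisect:
  x_lo=-3.0610 |R|=2.1562  x_hi=-0.1957 |R|=0.8222
  mid=-1.62832 |R|=0.02217 →hi
  mid=-2.34466 |R|=0.74421 →hi
  mid=-2.70282 |R|=1.34100 →lo
  mid=-2.52374 |R|=1.01817 →lo
  mid=-2.43420 |R|=0.87544 →hi
  mid=-2.47897 |R|=0.94532 →hi
  mid=-2.50135 |R|=0.98137 →hi
  mid=-2.51255 |R|=0.99967 →hi
  mid=-2.51814 |R|=1.00890 →lo
  mid=-2.51534 |R|=1.00428 →lo
  ...
  [-2.51290,-2.51272] ⇒ x*=-2.5127
So |R|<1 on (-2.5127, 0).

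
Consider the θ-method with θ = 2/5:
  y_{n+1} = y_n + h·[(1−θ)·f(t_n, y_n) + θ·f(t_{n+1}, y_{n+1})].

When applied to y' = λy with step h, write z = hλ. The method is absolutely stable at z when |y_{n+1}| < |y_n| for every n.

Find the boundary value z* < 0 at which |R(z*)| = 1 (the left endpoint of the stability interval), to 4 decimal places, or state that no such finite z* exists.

left endpoint -10.0000.

Test eqn y'=λy, z=hλ:
  y_{n+1} = y_n + z·[3/5·y_n + 2/5·y_{n+1}] ⇒ (1 − 2/5z)y_{n+1} = (1 + 3/5z)y_n
  Hence R(z) = (1 + 3/5z)/(1 − 2/5z).

Need |R(x)|<1, x<0.
x=-0.3: |R|=0.7321
R=−1: 1+3/5x = −1+2/5x ⇒ -1/5x=2 ⇒ x=2/(-1/5)=-10.0000
Confirm numerically:
  x=-9.679: |R|=0.98682 <1
  x=-9.472: |R|=0.97795 <1
  x=-8.533: |R|=0.93352 <1
  x=-7.098: |R|=0.84882 <1
  x=-10.545: |R|=1.02089 >1
  x=-10.317: |R|=1.01237 >1
  x=-10.139: |R|=1.00550 >1
So |R|<1 on (-10.0000, 0).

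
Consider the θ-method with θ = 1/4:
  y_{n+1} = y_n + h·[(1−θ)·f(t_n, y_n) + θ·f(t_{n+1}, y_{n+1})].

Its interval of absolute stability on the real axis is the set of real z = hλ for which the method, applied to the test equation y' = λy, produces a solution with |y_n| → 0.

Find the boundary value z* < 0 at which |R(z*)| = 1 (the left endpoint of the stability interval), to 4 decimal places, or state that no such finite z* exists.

Test eqn y'=λy, z=hλ:
  y_{n+1} = y_n + z·[3/4·y_n + 1/4·y_{n+1}] ⇒ (1 − 1/4z)y_{n+1} = (1 + 3/4z)y_n
  ⇒ R(z) = (1 + 3/4z)/(1 − 1/4z).

Boundary: |R(x)|=1, x<0.
x=-1.53: |R|=0.1067
R=−1: 1+3/4x = −1+1/4x ⇒ -1/2x=2 ⇒ x=2/(-1/2)=-4.0000
Confirm numerically:
  x=-3.332: |R|=0.81779 <1
  x=-2.463: |R|=0.52437 <1
  x=-1.646: |R|=0.16614 <1
  x=-4.470: |R|=1.11098 >1
  x=-4.331: |R|=1.07946 >1
  x=-4.094: |R|=1.02323 >1
Interval (-4.0000, 0).

z* = -4.0000.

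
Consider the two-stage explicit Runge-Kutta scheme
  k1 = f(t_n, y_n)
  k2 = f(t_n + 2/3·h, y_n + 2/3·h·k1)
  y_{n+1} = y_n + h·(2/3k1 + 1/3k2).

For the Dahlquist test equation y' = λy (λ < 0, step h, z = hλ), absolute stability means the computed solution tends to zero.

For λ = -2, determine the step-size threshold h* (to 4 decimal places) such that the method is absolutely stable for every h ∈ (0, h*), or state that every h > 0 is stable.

On y'=λy, z=hλ:
  k1=λy_n ⇒ h·k1=z·y_n;  k2=λ(1+2/3z)y_n ⇒ h·k2=z(1+2/3z)y_n
  y_{n+1}/y_n = 1 + 2/3z + 1/3z(1+2/3z) = 1 + z + 2/9z²
  ⇒ R(z) = 1 + z + 2/9z².

Need |R(x)|<1, x<0.
x=-0.39: |R|=0.6438
R=1: x+2/9x²=0 ⇒ x=−9/2=-4.5000; min R=1−1/(4·2/9)=-0.1250>−1
Confirm numerically:
  x=-4.050: |R|=0.59500 <1
  x=-2.529: |R|=0.10770 <1
  x=-2.186: |R|=0.12409 <1
  x=-4.815: |R|=1.33705 >1
  x=-4.524: |R|=1.02413 >1
Interval (-4.5000, 0).

(-4.5000,0); λ=-2 ⇒ h* = (9/2)/2 = 2.2500.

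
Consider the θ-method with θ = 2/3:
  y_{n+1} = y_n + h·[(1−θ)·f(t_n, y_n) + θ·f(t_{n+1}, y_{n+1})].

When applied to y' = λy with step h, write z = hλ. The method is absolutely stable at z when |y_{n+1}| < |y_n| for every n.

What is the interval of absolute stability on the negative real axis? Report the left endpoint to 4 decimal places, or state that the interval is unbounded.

interval (−∞, 0).

With y'=λy (z=hλ):
  y_{n+1} = y_n + z·[1/3·y_n + 2/3·y_{n+1}] ⇒ (1 − 2/3z)y_{n+1} = (1 + 1/3z)y_n
  so R(z) = (1 + 1/3z)/(1 − 2/3z).

Boundary: |R(x)|=1, x<0.
x=-1.37: |R|=0.2840
x=-2: |R|=0.1429
x=-10: |R|=0.3043
x=-100: |R|=0.4778
θ=2/3≥1/2 ⇒ |1+1/3x|<|1−2/3x| ∀x<0 ⇒ unbounded interval.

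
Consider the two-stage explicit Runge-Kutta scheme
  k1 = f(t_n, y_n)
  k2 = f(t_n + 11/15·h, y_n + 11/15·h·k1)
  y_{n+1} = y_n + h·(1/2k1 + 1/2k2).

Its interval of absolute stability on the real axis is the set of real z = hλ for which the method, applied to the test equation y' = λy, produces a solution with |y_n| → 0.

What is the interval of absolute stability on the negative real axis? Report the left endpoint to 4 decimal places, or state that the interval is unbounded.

(-2.7273, 0).

On y'=λy, z=hλ:
  k1=λy_n ⇒ h·k1=z·y_n;  k2=λ(1+11/15z)y_n ⇒ h·k2=z(1+11/15z)y_n
  y_{n+1}/y_n = 1 + 1/2z + 1/2z(1+11/15z) = 1 + z + 11/30z²
  ⇒ R(z) = 1 + z + 11/30z².

Need |R(x)|<1, x<0.
x=-0.56: |R|=0.5550
R=1: x+11/30x²=0 ⇒ x=−30/11=-2.7273; min R=1−1/(4·11/30)=0.3182>−1
Confirm numerically:
  x=-2.288: |R|=0.63148 <1
  x=-1.787: |R|=0.38390 <1
  x=-1.446: |R|=0.32067 <1
  x=-2.988: |R|=1.28565 >1
  x=-2.925: |R|=1.21206 >1
So |R|<1 on (-2.7273, 0).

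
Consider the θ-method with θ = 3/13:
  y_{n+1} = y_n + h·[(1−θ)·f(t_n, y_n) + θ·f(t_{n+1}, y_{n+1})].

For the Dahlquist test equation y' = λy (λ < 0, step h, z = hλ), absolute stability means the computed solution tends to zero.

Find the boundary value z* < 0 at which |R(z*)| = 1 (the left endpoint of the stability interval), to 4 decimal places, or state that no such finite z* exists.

z* = -3.7143.

Test eqn y'=λy, z=hλ:
  y_{n+1} = y_n + z·[10/13·y_n + 3/13·y_{n+1}] ⇒ (1 − 3/13z)y_{n+1} = (1 + 10/13z)y_n
  Hence R(z) = (1 + 10/13z)/(1 − 3/13z).

Need |R(x)|<1, x<0.
x=-0.94: |R|=0.2276
R=−1: 1+10/13x = −1+3/13x ⇒ -7/13x=2 ⇒ x=2/(-7/13)=-3.7143
Confirm numerically:
  x=-3.532: |R|=0.94592 <1
  x=-3.488: |R|=0.93249 <1
  x=-2.265: |R|=0.48750 <1
  x=-4.224: |R|=1.13898 >1
  x=-4.089: |R|=1.10381 >1
  x=-4.085: |R|=1.10275 >1
So |R|<1 on (-3.7143, 0).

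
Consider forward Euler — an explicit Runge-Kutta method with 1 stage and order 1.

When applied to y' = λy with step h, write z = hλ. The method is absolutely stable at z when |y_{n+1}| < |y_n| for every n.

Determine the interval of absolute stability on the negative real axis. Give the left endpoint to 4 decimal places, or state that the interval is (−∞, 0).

On y'=λy, z=hλ:
  order 1, 1-stage ⇒ R(z)=1+z
  (e.g. R(-1.72)=-0.72000, |R|=0.72000)

Solve |R(x)|<1 on ℝ⁻.
x=-1.72: |R|=0.7200
|R(-1.43)|=0.4300 |R(-0.86)|=0.1400 |R(-0.85)|=0.1500
Bisect:
  x_lo=-2.3172 |R|=1.3172  x_hi=-0.3808 |R|=0.6192
  mid=-1.34902 |R|=0.34902 →hi
  mid=-1.83311 |R|=0.83311 →hi
  mid=-2.07516 |R|=1.07516 →lo
  mid=-1.95414 |R|=0.95414 →hi
  mid=-2.01465 |R|=1.01465 →lo
  mid=-1.98439 |R|=0.98439 →hi
  mid=-1.99952 |R|=0.99952 →hi
  ...
  [-2.00011,-1.99999] ⇒ x*=-2.0000
Interval (-2.0000, 0).

(-2.0000, 0).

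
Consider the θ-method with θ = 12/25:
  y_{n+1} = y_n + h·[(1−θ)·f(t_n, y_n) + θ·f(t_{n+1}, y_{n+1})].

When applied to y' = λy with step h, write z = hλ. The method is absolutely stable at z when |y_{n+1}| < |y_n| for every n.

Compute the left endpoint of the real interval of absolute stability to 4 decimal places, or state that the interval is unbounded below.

left endpoint -50.0000.

Set f=λy, z=hλ:
  y_{n+1} = y_n + z·[13/25·y_n + 12/25·y_{n+1}] ⇒ (1 − 12/25z)y_{n+1} = (1 + 13/25z)y_n
  ⇒ R(z) = (1 + 13/25z)/(1 − 12/25z).

Need |R(x)|<1, x<0.
x=-1.47: |R|=0.1381
R=−1: 1+13/25x = −1+12/25x ⇒ -1/25x=2 ⇒ x=2/(-1/25)=-50.0000
Confirm numerically:
  x=-30.241: |R|=0.94906 <1
  x=-27.007: |R|=0.93413 <1
  x=-24.707: |R|=0.92132 <1
  x=-50.511: |R|=1.00081 >1
  x=-50.503: |R|=1.00080 >1
So |R|<1 on (-50.0000, 0).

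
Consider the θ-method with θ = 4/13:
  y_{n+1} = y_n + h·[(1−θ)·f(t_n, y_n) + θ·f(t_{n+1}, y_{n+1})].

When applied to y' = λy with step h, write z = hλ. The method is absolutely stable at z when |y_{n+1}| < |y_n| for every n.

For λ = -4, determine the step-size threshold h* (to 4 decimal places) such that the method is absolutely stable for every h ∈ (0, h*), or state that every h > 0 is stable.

With y'=λy (z=hλ):
  y_{n+1} = y_n + z·[9/13·y_n + 4/13·y_{n+1}] ⇒ (1 − 4/13z)y_{n+1} = (1 + 9/13z)y_n
  ⇒ R(z) = (1 + 9/13z)/(1 − 4/13z).

Boundary: |R(x)|=1, x<0.
x=-1.14: |R|=0.1560
R=−1: 1+9/13x = −1+4/13x ⇒ -5/13x=2 ⇒ x=2/(-5/13)=-5.2000
Confirm numerically:
  x=-5.041: |R|=0.97603 <1
  x=-4.378: |R|=0.86530 <1
  x=-3.329: |R|=0.64451 <1
  x=-5.692: |R|=1.06878 >1
  x=-5.237: |R|=1.00545 >1
Stable set (-5.2000, 0).

(-5.2000,0); λ=-4 ⇒ h* = (26/5)/4 = 1.3000.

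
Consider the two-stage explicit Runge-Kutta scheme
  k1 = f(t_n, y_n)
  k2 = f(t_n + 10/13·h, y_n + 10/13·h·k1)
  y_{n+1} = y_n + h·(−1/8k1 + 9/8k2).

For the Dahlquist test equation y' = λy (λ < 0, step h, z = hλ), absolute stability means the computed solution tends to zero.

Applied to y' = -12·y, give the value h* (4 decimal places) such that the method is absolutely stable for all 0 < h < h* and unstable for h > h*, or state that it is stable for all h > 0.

Test eqn y'=λy, z=hλ:
  k1=λy_n ⇒ h·k1=z·y_n;  k2=λ(1+10/13z)y_n ⇒ h·k2=z(1+10/13z)y_n
  y_{n+1}/y_n = 1 − 1/8z + 9/8z(1+10/13z) = 1 + z + 45/52z²
  so R(z) = 1 + z + 45/52z².

Need |R(x)|<1, x<0.
x=-1: |R|=0.8654
R=1: x+45/52x²=0 ⇒ x=−52/45=-1.1556; min R=1−1/(4·45/52)=0.7111>−1
Confirm numerically:
  x=-1.021: |R|=0.88111 <1
  x=-0.731: |R|=0.73143 <1
  x=-0.623: |R|=0.71288 <1
  x=-0.545: |R|=0.71204 <1
  x=-1.719: |R|=1.83818 >1
  x=-1.419: |R|=1.32350 >1
  x=-1.351: |R|=1.22850 >1
Interval (-1.1556, 0).

(-1.1556,0); λ=-12 ⇒ h* = (52/45)/12 = 0.0963.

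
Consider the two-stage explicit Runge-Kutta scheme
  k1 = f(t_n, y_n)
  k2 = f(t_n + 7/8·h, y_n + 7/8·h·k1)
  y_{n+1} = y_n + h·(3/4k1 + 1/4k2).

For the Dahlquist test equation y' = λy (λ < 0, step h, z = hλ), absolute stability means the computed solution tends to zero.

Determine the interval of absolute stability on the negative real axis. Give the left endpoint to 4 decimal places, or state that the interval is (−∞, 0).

Test eqn y'=λy, z=hλ:
  k1=λy_n ⇒ h·k1=z·y_n;  k2=λ(1+7/8z)y_n ⇒ h·k2=z(1+7/8z)y_n
  y_{n+1}/y_n = 1 + 3/4z + 1/4z(1+7/8z) = 1 + z + 7/32z²
  Hence R(z) = 1 + z + 7/32z².

Find x<0 with |R(x)|<1.
x=-0.45: |R|=0.5943
R=1: x+7/32x²=0 ⇒ x=−32/7=-4.5714; min R=1−1/(4·7/32)=-0.1429>−1
Confirm numerically:
  x=-4.305: |R|=0.74910 <1
  x=-3.201: |R|=0.04040 <1
  x=-3.026: |R|=0.02298 <1
  x=-4.914: |R|=1.36824 >1
  x=-4.651: |R|=1.08096 >1
Stable set (-4.5714, 0).

z∈(-4.5714,0).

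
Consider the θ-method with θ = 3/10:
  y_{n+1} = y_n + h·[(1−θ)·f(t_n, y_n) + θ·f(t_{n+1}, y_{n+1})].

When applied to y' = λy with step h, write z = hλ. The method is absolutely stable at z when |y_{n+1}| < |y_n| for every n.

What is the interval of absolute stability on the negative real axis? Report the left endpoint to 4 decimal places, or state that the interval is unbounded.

Test eqn y'=λy, z=hλ:
  y_{n+1} = y_n + z·[7/10·y_n + 3/10·y_{n+1}] ⇒ (1 − 3/10z)y_{n+1} = (1 + 7/10z)y_n
  ⇒ R(z) = (1 + 7/10z)/(1 − 3/10z).

Boundary: |R(x)|=1, x<0.
x=-0.71: |R|=0.4147
R=−1: 1+7/10x = −1+3/10x ⇒ -2/5x=2 ⇒ x=2/(-2/5)=-5.0000
Confirm numerically:
  x=-4.522: |R|=0.91887 <1
  x=-3.933: |R|=0.80421 <1
  x=-2.171: |R|=0.31472 <1
  x=-5.512: |R|=1.07718 >1
  x=-5.462: |R|=1.07004 >1
Stable set (-5.0000, 0).

z∈(-5.0000,0).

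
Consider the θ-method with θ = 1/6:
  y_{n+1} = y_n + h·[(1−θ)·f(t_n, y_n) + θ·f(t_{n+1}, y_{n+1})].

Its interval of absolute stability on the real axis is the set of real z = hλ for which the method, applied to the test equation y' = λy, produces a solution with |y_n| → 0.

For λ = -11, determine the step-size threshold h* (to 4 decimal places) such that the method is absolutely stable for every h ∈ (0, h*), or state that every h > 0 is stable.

(-3.0000,0); λ=-11 ⇒ h* = (3)/11 = 0.2727.

On y'=λy, z=hλ:
  y_{n+1} = y_n + z·[5/6·y_n + 1/6·y_{n+1}] ⇒ (1 − 1/6z)y_{n+1} = (1 + 5/6z)y_n
  so R(z) = (1 + 5/6z)/(1 − 1/6z).

Boundary: |R(x)|=1, x<0.
x=-1.23: |R|=0.0207
R=−1: 1+5/6x = −1+1/6x ⇒ -2/3x=2 ⇒ x=2/(-2/3)=-3.0000
Confirm numerically:
  x=-2.635: |R|=0.83092 <1
  x=-2.000: |R|=0.50000 <1
  x=-1.294: |R|=0.06444 <1
  x=-3.540: |R|=1.22642 >1
  x=-3.183: |R|=1.07971 >1
  x=-3.121: |R|=1.05306 >1
Stable set (-3.0000, 0).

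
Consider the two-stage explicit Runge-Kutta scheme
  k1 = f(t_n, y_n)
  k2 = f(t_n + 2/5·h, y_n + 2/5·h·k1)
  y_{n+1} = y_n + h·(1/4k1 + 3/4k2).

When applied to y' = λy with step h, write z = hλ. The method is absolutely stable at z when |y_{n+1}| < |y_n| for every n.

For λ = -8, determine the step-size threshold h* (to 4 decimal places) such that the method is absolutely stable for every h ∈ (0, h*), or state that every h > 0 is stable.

On y'=λy, z=hλ:
  k1=λy_n ⇒ h·k1=z·y_n;  k2=λ(1+2/5z)y_n ⇒ h·k2=z(1+2/5z)y_n
  y_{n+1}/y_n = 1 + 1/4z + 3/4z(1+2/5z) = 1 + z + 3/10z²
  Hence R(z) = 1 + z + 3/10z².

Boundary: |R(x)|=1, x<0.
x=-1.76: |R|=0.1693
R=1: x+3/10x²=0 ⇒ x=−10/3=-3.3333; min R=1−1/(4·3/10)=0.1667>−1
Confirm numerically:
  x=-2.980: |R|=0.68412 <1
  x=-2.969: |R|=0.67549 <1
  x=-2.503: |R|=0.37650 <1
  x=-2.140: |R|=0.23388 <1
  x=-3.885: |R|=1.64297 >1
  x=-3.562: |R|=1.24435 >1
  x=-3.408: |R|=1.07634 >1
Interval (-3.3333, 0).

(-3.3333,0); λ=-8 ⇒ h* = (10/3)/8 = 0.4167.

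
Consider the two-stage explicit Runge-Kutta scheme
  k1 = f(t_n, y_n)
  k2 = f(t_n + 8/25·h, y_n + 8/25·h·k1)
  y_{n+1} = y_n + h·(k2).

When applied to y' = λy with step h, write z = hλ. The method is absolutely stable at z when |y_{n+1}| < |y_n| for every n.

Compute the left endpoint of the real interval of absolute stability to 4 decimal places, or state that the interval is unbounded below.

z* = -3.1250.

With y'=λy (z=hλ):
  k1=λy_n ⇒ h·k1=z·y_n;  k2=λ(1+8/25z)y_n ⇒ h·k2=z(1+8/25z)y_n
  y_{n+1}/y_n = 1 + z(1+8/25z) = 1 + z + 8/25z²
  so R(z) = 1 + z + 8/25z².

Need |R(x)|<1, x<0.
x=-1.39: |R|=0.2283
R=1: x+8/25x²=0 ⇒ x=−25/8=-3.1250; min R=1−1/(4·8/25)=0.2188>−1
Confirm numerically:
  x=-2.610: |R|=0.56987 <1
  x=-2.014: |R|=0.28398 <1
  x=-1.935: |R|=0.26315 <1
  x=-3.486: |R|=1.40270 >1
  x=-3.475: |R|=1.38920 >1
Stable set (-3.1250, 0).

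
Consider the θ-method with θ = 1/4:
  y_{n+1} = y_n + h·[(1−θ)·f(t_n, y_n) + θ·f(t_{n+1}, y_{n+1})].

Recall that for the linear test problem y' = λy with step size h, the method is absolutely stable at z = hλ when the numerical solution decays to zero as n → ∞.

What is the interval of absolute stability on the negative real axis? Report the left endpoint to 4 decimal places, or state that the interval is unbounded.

(-4.0000, 0).

Set f=λy, z=hλ:
  y_{n+1} = y_n + z·[3/4·y_n + 1/4·y_{n+1}] ⇒ (1 − 1/4z)y_{n+1} = (1 + 3/4z)y_n
  R(z) = (1 + 3/4z)/(1 − 1/4z).

Need |R(x)|<1, x<0.
x=-1.15: |R|=0.1068
R=−1: 1+3/4x = −1+1/4x ⇒ -1/2x=2 ⇒ x=2/(-1/2)=-4.0000
Confirm numerically:
  x=-2.041: |R|=0.35143 <1
  x=-1.768: |R|=0.22607 <1
  x=-1.732: |R|=0.20865 <1
  x=-4.109: |R|=1.02688 >1
  x=-4.032: |R|=1.00797 >1
So |R|<1 on (-4.0000, 0).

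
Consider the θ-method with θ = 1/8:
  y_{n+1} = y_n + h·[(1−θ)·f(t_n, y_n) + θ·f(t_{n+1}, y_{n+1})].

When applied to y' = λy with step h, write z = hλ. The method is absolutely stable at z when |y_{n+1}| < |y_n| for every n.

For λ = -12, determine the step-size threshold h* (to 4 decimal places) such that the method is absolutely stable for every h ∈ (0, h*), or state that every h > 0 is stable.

Set f=λy, z=hλ:
  y_{n+1} = y_n + z·[7/8·y_n + 1/8·y_{n+1}] ⇒ (1 − 1/8z)y_{n+1} = (1 + 7/8z)y_n
  ⇒ R(z) = (1 + 7/8z)/(1 − 1/8z).

Find x<0 with |R(x)|<1.
x=-1.39: |R|=0.1842
R=−1: 1+7/8x = −1+1/8x ⇒ -3/4x=2 ⇒ x=2/(-3/4)=-2.6667
Confirm numerically:
  x=-2.561: |R|=0.93997 <1
  x=-2.559: |R|=0.93882 <1
  x=-2.098: |R|=0.66211 <1
  x=-1.244: |R|=0.07659 <1
  x=-3.183: |R|=1.27703 >1
  x=-2.736: |R|=1.03875 >1
Stable set (-2.6667, 0).

(-2.6667,0); λ=-12 ⇒ h* = (8/3)/12 = 0.2222.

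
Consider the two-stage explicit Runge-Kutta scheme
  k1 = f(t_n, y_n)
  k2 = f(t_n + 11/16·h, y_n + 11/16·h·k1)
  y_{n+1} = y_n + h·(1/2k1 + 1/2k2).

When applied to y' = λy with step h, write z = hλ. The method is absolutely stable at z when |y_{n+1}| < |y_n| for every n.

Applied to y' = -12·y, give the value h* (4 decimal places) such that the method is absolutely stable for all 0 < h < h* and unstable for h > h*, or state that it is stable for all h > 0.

(-2.9091,0); λ=-12 ⇒ h* = (32/11)/12 = 0.2424.

Set f=λy, z=hλ:
  k1=λy_n ⇒ h·k1=z·y_n;  k2=λ(1+11/16z)y_n ⇒ h·k2=z(1+11/16z)y_n
  y_{n+1}/y_n = 1 + 1/2z + 1/2z(1+11/16z) = 1 + z + 11/32z²
  Hence R(z) = 1 + z + 11/32z².

Find x<0 with |R(x)|<1.
x=-1.53: |R|=0.2747
R=1: x+11/32x²=0 ⇒ x=−32/11=-2.9091; min R=1−1/(4·11/32)=0.2727>−1
Confirm numerically:
  x=-2.454: |R|=0.61610 <1
  x=-2.064: |R|=0.40041 <1
  x=-1.596: |R|=0.27961 <1
  x=-1.483: |R|=0.27301 <1
  x=-3.451: |R|=1.64286 >1
  x=-3.166: |R|=1.27960 >1
Interval (-2.9091, 0).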